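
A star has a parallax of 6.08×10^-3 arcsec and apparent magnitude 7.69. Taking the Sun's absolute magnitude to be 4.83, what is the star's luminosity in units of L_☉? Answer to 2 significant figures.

d = 1/p = 1/6.08×10^-3″ = 164.5 pc
M = m − 5 log₁₀ d + 5 = 7.69 − 5·2.2161 + 5 = 1.610
M − M_☉ = 1.610 − 4.83 = -3.220
L/L_☉ = 10^(−0.4 × -3.220) = 19.42

L/L_☉ ≈ 19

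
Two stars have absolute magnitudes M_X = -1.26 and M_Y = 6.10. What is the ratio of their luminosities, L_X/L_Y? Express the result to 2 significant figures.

L_X/L_Y ≈ 880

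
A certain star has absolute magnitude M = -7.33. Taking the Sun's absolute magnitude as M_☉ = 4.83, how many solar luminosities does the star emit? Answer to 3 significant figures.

M − M_☉ = -7.33 − 4.83 = -12.160
L/L_☉ = 10^(−0.4 (M − M_☉)) = 10^4.864 = 73110

L/L_☉ ≈ 73100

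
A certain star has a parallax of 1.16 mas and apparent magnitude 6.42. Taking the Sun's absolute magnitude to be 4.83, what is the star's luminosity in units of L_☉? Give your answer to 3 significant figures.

L/L_☉ ≈ 1720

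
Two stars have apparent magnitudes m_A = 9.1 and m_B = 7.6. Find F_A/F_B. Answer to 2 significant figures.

F_A/F_B ≈ 0.25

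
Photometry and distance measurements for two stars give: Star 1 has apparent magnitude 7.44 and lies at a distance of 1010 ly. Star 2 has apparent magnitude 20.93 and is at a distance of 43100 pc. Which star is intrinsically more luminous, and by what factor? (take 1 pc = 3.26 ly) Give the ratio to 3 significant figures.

Star 1: d = 1010 ly / 3.26 = 309.8 pc
Star 1: M = m − 5 log₁₀ d + 5 = 7.44 − 5·2.4911 + 5 = -0.016
Star 2: M = m − 5 log₁₀ d + 5 = 20.93 − 5·4.6345 + 5 = 2.758
ΔM = M_1 − M_2 = -0.016 − (2.758) = -2.773; smaller M is more luminous → Star 1.
L ratio = 10^(0.4 |ΔM|) = 10^1.109 = 12.86

Star 1 is more luminous, by a factor of 12.9.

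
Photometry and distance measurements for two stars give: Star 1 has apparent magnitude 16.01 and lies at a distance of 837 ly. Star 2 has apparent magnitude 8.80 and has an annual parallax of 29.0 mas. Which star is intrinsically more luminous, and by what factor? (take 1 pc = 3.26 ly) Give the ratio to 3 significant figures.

Star 2 is more luminous, by a factor of 13.8.

Star 1: d = 837 ly / 3.26 = 256.7 pc
Star 1: M = m − 5 log₁₀ d + 5 = 16.01 − 5·2.4095 + 5 = 8.962
Star 2: p = 29.0 mas = 0.0290″ → d = 1/p = 34.48 pc
Star 2: M = m − 5 log₁₀ d + 5 = 8.80 − 5·1.5376 + 5 = 6.112
ΔM = M_1 − M_2 = 8.962 − (6.112) = 2.850; smaller M is more luminous → Star 2.
L ratio = 10^(0.4 |ΔM|) = 10^1.140 = 13.81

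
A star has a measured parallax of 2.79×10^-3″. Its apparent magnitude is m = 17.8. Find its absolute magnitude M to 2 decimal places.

d = 1/p = 1/2.79×10^-3″ = 358.4 pc
5 log₁₀(d/10 pc) = 5 log₁₀(358.4) − 5 = 7.772
M = m − 5 log₁₀(d/10) = 17.8 − 7.772 = 10.028

M ≈ 10.03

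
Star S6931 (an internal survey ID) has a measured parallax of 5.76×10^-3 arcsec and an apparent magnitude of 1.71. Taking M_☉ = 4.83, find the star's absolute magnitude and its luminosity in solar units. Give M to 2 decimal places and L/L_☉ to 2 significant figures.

M ≈ -4.49; L/L_☉ ≈ 5300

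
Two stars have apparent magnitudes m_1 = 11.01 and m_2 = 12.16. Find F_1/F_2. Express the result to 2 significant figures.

Magnitude difference = -1.15
Flux ratio = 10^(−0.4 Δm) = 10^(−0.4 × -1.15) = 10^0.460 = 2.884

F_1/F_2 ≈ 2.9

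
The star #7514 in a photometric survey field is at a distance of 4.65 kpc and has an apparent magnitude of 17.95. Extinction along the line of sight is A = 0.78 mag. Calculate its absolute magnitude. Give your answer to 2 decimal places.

M ≈ 3.83

d = 4.65 kpc = 4650 pc
5 log₁₀(d/10 pc) = 5 log₁₀(4650) − 5 = 13.337
M = m − 5 log₁₀(d/10) − A = 17.95 − 13.337 − 0.78 = 3.833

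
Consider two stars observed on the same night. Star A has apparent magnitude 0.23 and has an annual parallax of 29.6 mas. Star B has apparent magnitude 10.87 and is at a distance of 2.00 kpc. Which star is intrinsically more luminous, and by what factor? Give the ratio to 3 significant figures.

Star A is more luminous, by a factor of 5.14.

Star A: p = 29.6 mas = 0.0296″ → d = 1/p = 33.78 pc
Star A: M = m − 5 log₁₀ d + 5 = 0.23 − 5·1.5287 + 5 = -2.414
Star B: d = 2.00 kpc = 2000 pc
Star B: M = m − 5 log₁₀ d + 5 = 10.87 − 5·3.3010 + 5 = -0.635
ΔM = M_A − M_B = -2.414 − (-0.635) = -1.778; smaller M is more luminous → Star A.
L ratio = 10^(0.4 |ΔM|) = 10^0.711 = 5.145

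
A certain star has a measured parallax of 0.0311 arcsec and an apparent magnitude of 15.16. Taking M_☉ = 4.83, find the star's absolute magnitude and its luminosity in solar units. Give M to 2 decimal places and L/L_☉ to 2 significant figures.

d = 1/p = 1/0.0311″ = 32.15 pc
M = m − 5 log₁₀ d + 5 = 15.16 − 5·1.5072 + 5 = 12.624
M − M_☉ = 12.624 − 4.83 = 7.794
L/L_☉ = 10^(−0.4 × 7.794) = 7.629×10^-4

M ≈ 12.62; L/L_☉ ≈ 7.6×10^-4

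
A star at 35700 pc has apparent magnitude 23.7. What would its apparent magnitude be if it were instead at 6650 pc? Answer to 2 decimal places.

m ≈ 20.05

Flux ∝ 1/d², so Δm = 5 log₁₀(d₂/d₁) = 5 log₁₀(6650/35700) = -3.649
m₂ = m₁ + Δm = 23.7 + (-3.649) = 20.051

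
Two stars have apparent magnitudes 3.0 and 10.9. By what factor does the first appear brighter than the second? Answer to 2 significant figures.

Magnitude difference = -7.9
Flux ratio = 10^(−0.4 Δm) = 10^(−0.4 × -7.9) = 10^3.160 = 1445

1400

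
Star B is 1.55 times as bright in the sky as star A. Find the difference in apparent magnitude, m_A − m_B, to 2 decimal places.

Pogson: Δm = −2.5 log₁₀(ratio) = −2.5 log₁₀(1.55) = −2.5 × 0.1903 = -0.476
Star B is brighter so has the smaller magnitude: m_A − m_B is positive.

m_A − m_B ≈ 0.48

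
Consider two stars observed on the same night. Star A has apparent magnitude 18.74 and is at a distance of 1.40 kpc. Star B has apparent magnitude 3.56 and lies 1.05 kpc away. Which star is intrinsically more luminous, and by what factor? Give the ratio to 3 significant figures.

Star B is more luminous, by a factor of 664000.

Star A: d = 1.40 kpc = 1400 pc
Star A: M = m − 5 log₁₀ d + 5 = 18.74 − 5·3.1461 + 5 = 8.009
Star B: d = 1.05 kpc = 1050 pc
Star B: M = m − 5 log₁₀ d + 5 = 3.56 − 5·3.0212 + 5 = -6.546
ΔM = M_A − M_B = 8.009 − (-6.546) = 14.555; smaller M is more luminous → Star B.
L ratio = 10^(0.4 |ΔM|) = 10^5.822 = 663900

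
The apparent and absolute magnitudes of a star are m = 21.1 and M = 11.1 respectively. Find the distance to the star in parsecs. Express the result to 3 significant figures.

d ≈ 1000 pc

Distance modulus: m − M = 21.1 − (11.1) = 10.000
m − M = 5 log₁₀ d − 5
log₁₀ d = (m − M)/5 + 1 = 3.0000
d = 10^3.0000 = 1000 pc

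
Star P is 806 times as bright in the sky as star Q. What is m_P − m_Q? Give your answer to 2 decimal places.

Pogson: Δm = −2.5 log₁₀(ratio) = −2.5 log₁₀(806) = −2.5 × 2.9063 = -7.266
Star P is brighter, so it has the smaller magnitude: the difference is negative.

m_P − m_Q ≈ -7.27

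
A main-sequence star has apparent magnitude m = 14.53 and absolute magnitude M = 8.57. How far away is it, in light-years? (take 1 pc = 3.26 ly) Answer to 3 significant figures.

μ = m − M = 5.960
m − M = 5 log₁₀ d − 5
log₁₀ d = (m − M)/5 + 1 = 2.1920
d = 10^2.1920 = 155.6 pc
= 507.2 ly

d ≈ 507 ly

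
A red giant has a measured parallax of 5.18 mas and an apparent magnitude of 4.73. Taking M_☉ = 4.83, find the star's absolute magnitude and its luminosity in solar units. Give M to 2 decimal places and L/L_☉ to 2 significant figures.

d = 1/p = 1000/5.18 mas = 193.1 pc
M = m − 5 log₁₀ d + 5 = 4.73 − 5·2.2857 + 5 = -1.698
M − M_☉ = -1.698 − 4.83 = -6.528
L/L_☉ = 10^(−0.4 × -6.528) = 408.6

M ≈ -1.70; L/L_☉ ≈ 410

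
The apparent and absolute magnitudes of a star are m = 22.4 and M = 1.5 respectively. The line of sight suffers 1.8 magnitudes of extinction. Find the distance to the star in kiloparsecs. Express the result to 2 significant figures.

m − M = 5 log₁₀(d/10 pc) + A  ⇒  22.4 − (1.5) − 1.8 = 5 log₁₀(d/10)
19.100 = 5 log₁₀(d/10)
log₁₀ d = (m − M − A)/5 + 1 = 4.8200
d = 10^4.8200 = 66070 pc
= 66.07 kpc

d ≈ 66 kpc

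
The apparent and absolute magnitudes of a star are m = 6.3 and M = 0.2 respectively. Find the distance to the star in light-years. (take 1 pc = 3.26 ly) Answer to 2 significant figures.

μ = m − M = 6.100
m − M = 5 log₁₀ d − 5
log₁₀ d = (m − M)/5 + 1 = 2.2200
d = 10^2.2200 = 166.0 pc
= 541.0 ly

d ≈ 540 ly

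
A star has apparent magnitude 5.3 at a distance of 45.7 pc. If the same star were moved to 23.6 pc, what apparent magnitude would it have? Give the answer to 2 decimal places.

m ≈ 3.86

Flux ∝ 1/d², so Δm = 5 log₁₀(d₂/d₁) = 5 log₁₀(23.6/45.7) = -1.435
m₂ = m₁ + Δm = 5.3 + (-1.435) = 3.865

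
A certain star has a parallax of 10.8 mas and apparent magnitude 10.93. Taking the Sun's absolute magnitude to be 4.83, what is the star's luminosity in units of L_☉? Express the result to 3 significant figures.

d = 1/p = 1000/10.8 mas = 92.59 pc
M = m − 5 log₁₀ d + 5 = 10.93 − 5·1.9666 + 5 = 6.097
M − M_☉ = 6.097 − 4.83 = 1.267
L/L_☉ = 10^(−0.4 × 1.267) = 0.3113

L/L_☉ ≈ 0.311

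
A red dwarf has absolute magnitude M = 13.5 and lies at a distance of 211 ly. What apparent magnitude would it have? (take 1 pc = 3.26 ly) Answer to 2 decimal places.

d = 211 ly / 3.26 = 64.72 pc
m = M + 5 log₁₀ d − 5 = 13.5 + 5·1.8111 − 5 = 17.555

m ≈ 17.56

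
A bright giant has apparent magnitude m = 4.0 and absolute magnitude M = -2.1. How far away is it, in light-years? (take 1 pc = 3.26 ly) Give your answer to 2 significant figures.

d ≈ 540 ly

Distance modulus: m − M = 4.0 − (-2.1) = 6.100
m − M = 5 log₁₀ d − 5
log₁₀ d = (m − M)/5 + 1 = 2.2200
d = 10^2.2200 = 166.0 pc
= 541.0 ly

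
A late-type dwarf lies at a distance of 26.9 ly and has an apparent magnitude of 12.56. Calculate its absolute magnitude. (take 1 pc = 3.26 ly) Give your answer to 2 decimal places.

d = 26.9 ly / 3.26 = 8.252 pc
5 log₁₀(d/10 pc) = 5 log₁₀(8.252) − 5 = -0.417
M = m − 5 log₁₀(d/10) = 12.56 + 0.417 = 12.977

M ≈ 12.98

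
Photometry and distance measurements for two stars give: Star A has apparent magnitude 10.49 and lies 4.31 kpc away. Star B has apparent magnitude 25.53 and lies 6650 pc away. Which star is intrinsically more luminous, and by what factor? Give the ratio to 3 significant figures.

Star A: d = 4.31 kpc = 4310 pc
Star A: M = m − 5 log₁₀ d + 5 = 10.49 − 5·3.6345 + 5 = -2.682
Star B: M = m − 5 log₁₀ d + 5 = 25.53 − 5·3.8228 + 5 = 11.416
ΔM = M_A − M_B = -2.682 − (11.416) = -14.098; smaller M is more luminous → Star A.
L ratio = 10^(0.4 |ΔM|) = 10^5.639 = 435800

Star A is more luminous, by a factor of 436000.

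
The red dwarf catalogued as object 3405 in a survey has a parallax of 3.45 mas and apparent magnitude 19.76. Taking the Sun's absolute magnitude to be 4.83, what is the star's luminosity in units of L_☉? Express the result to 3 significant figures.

L/L_☉ ≈ 8.96×10^-4

d = 1/p = 1000/3.45 mas = 289.9 pc
M = m − 5 log₁₀ d + 5 = 19.76 − 5·2.4622 + 5 = 12.449
M − M_☉ = 12.449 − 4.83 = 7.619
L/L_☉ = 10^(−0.4 × 7.619) = 8.961×10^-4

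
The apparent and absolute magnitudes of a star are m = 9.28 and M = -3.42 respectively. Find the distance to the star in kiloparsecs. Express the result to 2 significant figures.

d ≈ 3.5 kpc

μ = m − M = 12.700
m − M = 5 log₁₀ d − 5
log₁₀ d = (m − M)/5 + 1 = 3.5400
d = 10^3.5400 = 3467 pc
= 3.467 kpc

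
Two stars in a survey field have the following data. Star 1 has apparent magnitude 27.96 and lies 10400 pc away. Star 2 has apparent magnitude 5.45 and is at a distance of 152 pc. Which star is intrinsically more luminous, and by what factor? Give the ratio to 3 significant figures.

Star 2 is more luminous, by a factor of 216000.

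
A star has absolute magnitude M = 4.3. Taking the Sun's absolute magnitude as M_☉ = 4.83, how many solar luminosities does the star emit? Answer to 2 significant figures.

M − M_☉ = 4.3 − 4.83 = -0.530
L/L_☉ = 10^(−0.4 (M − M_☉)) = 10^0.212 = 1.629

L/L_☉ ≈ 1.6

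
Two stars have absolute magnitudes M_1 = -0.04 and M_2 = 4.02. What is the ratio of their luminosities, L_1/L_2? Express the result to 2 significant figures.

ΔM = M_1 − M_2 = -4.06
L_1/L_2 = 10^(−0.4 ΔM) = 10^1.624 = 42.07

L_1/L_2 ≈ 42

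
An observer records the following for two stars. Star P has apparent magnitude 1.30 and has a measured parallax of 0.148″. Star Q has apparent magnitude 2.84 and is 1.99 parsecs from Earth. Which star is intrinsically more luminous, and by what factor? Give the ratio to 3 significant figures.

Star P: d = 1/p = 1/0.148″ = 6.757 pc
Star P: M = m − 5 log₁₀ d + 5 = 1.30 − 5·0.8297 + 5 = 2.151
Star Q: M = m − 5 log₁₀ d + 5 = 2.84 − 5·0.2989 + 5 = 6.346
ΔM = M_P − M_Q = 2.151 − (6.346) = -4.194; smaller M is more luminous → Star P.
L ratio = 10^(0.4 |ΔM|) = 10^1.678 = 47.62

Star P is more luminous, by a factor of 47.6.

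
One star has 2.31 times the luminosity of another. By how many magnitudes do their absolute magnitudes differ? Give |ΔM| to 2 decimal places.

Pogson: ΔM = −2.5 log₁₀(ratio) = −2.5 log₁₀(2.31) = −2.5 × 0.3636 = -0.909

|ΔM| ≈ 0.91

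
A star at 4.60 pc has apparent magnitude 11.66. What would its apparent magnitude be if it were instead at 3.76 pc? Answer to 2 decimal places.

m ≈ 11.22

Flux ∝ 1/d², so Δm = 5 log₁₀(d₂/d₁) = 5 log₁₀(3.76/4.60) = -0.438
m₂ = m₁ + Δm = 11.66 + (-0.438) = 11.222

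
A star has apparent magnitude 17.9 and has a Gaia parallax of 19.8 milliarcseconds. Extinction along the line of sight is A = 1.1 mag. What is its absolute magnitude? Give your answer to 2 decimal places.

M ≈ 13.28

p = 19.8 mas = 0.0198″ → d = 1/p = 50.51 pc
5 log₁₀(d/10 pc) = 5 log₁₀(50.51) − 5 = 3.517
M = m − 5 log₁₀(d/10) − A = 17.9 − 3.517 − 1.1 = 13.283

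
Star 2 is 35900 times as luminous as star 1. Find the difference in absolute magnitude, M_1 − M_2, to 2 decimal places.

M_1 − M_2 ≈ 11.39

Pogson: ΔM = −2.5 log₁₀(ratio) = −2.5 log₁₀(35900) = −2.5 × 4.5551 = -11.388
Star 2 is brighter so has the smaller magnitude: M_1 − M_2 is positive.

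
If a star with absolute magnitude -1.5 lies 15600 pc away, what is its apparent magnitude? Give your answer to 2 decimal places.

m ≈ 14.47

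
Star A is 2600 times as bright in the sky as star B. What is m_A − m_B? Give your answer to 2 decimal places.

m_A − m_B ≈ -8.54

Pogson: Δm = −2.5 log₁₀(ratio) = −2.5 log₁₀(2600) = −2.5 × 3.4150 = -8.537
Star A is brighter, so it has the smaller magnitude: the difference is negative.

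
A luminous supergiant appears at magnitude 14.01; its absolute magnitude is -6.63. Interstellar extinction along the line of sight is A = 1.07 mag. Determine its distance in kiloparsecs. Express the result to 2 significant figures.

d ≈ 82 kpc

m − M = 5 log₁₀(d/10 pc) + A  ⇒  14.01 − (-6.63) − 1.07 = 5 log₁₀(d/10)
19.570 = 5 log₁₀(d/10)
log₁₀ d = (m − M − A)/5 + 1 = 4.9140
d = 10^4.9140 = 82040 pc
= 82.04 kpc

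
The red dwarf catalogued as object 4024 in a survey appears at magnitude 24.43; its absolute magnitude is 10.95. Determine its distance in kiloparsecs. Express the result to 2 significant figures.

d ≈ 5.0 kpc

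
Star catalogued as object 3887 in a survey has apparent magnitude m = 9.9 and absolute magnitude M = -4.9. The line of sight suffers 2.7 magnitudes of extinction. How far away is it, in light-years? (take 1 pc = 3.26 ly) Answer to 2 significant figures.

m − M = 5 log₁₀(d/10 pc) + A  ⇒  9.9 − (-4.9) − 2.7 = 5 log₁₀(d/10)
12.100 = 5 log₁₀(d/10)
log₁₀ d = (m − M − A)/5 + 1 = 3.4200
d = 10^3.4200 = 2630 pc
= 8575 ly

d ≈ 8600 ly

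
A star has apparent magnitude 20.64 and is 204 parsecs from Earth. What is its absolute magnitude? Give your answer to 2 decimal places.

5 log₁₀(d/10 pc) = 5 log₁₀(204.0) − 5 = 6.548
M = m − 5 log₁₀(d/10) = 20.64 − 6.548 = 14.092

M ≈ 14.09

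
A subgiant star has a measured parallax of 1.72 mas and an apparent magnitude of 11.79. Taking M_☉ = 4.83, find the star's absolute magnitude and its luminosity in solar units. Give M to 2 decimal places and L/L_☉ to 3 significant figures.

d = 1/p = 1000/1.72 mas = 581.4 pc
M = m − 5 log₁₀ d + 5 = 11.79 − 5·2.7645 + 5 = 2.968
M − M_☉ = 2.968 − 4.83 = -1.862
L/L_☉ = 10^(−0.4 × -1.862) = 5.558

M ≈ 2.97; L/L_☉ ≈ 5.56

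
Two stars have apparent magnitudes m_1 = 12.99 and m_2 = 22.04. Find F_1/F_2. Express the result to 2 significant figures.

F_1/F_2 ≈ 4200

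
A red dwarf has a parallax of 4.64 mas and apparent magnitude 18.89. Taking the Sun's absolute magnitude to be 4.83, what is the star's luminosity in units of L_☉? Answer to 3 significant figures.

L/L_☉ ≈ 1.10×10^-3

d = 1/p = 1000/4.64 mas = 215.5 pc
M = m − 5 log₁₀ d + 5 = 18.89 − 5·2.3335 + 5 = 12.223
M − M_☉ = 12.223 − 4.83 = 7.393
L/L_☉ = 10^(−0.4 × 7.393) = 1.104×10^-3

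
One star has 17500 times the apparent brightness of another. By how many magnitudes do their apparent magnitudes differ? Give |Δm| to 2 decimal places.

Pogson: Δm = −2.5 log₁₀(ratio) = −2.5 log₁₀(17500) = −2.5 × 4.2430 = -10.608

|Δm| ≈ 10.61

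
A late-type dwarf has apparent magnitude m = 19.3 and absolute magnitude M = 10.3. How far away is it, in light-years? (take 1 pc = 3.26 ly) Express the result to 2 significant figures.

d ≈ 2100 ly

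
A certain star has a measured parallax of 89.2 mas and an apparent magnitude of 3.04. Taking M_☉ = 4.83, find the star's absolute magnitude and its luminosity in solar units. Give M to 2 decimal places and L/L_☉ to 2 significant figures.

d = 1/p = 1000/89.2 mas = 11.21 pc
M = m − 5 log₁₀ d + 5 = 3.04 − 5·1.0496 + 5 = 2.792
M − M_☉ = 2.792 − 4.83 = -2.038
L/L_☉ = 10^(−0.4 × -2.038) = 6.535

M ≈ 2.79; L/L_☉ ≈ 6.5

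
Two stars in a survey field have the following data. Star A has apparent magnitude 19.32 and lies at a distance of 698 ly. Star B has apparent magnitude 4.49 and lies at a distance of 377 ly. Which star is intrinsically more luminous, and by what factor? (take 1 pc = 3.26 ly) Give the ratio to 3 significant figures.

Star A: d = 698 ly / 3.26 = 214.1 pc
Star A: M = m − 5 log₁₀ d + 5 = 19.32 − 5·2.3306 + 5 = 12.667
Star B: d = 377 ly / 3.26 = 115.6 pc
Star B: M = m − 5 log₁₀ d + 5 = 4.49 − 5·2.0631 + 5 = -0.826
ΔM = M_A − M_B = 12.667 − (-0.826) = 13.492; smaller M is more luminous → Star B.
L ratio = 10^(0.4 |ΔM|) = 10^5.397 = 249400

Star B is more luminous, by a factor of 249000.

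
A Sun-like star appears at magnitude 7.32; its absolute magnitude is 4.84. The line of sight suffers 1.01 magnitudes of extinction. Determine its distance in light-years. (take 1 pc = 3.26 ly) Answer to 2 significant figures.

m − M = 5 log₁₀(d/10 pc) + A  ⇒  7.32 − (4.84) − 1.01 = 5 log₁₀(d/10)
1.470 = 5 log₁₀(d/10)
log₁₀ d = (m − M − A)/5 + 1 = 1.2940
d = 10^1.2940 = 19.68 pc
= 64.15 ly

d ≈ 64 ly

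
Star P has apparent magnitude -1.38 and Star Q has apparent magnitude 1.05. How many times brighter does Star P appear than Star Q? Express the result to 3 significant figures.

9.38

Δm = -1.38 − (1.05) = -2.43
Flux ratio = 10^(−0.4 Δm) = 10^(−0.4 × -2.43) = 10^0.972 = 9.376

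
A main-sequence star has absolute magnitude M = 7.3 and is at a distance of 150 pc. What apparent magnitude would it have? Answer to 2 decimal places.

m ≈ 13.18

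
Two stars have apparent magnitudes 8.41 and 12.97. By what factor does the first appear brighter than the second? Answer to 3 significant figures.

Δm = 8.41 − (12.97) = -4.56
Flux ratio = 10^(−0.4 Δm) = 10^(−0.4 × -4.56) = 10^1.824 = 66.68

66.7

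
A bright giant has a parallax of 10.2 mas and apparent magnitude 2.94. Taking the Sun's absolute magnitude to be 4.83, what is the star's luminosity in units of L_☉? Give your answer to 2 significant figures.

d = 1/p = 1000/10.2 mas = 98.04 pc
M = m − 5 log₁₀ d + 5 = 2.94 − 5·1.9914 + 5 = -2.017
M − M_☉ = -2.017 − 4.83 = -6.847
L/L_☉ = 10^(−0.4 × -6.847) = 548.0

L/L_☉ ≈ 550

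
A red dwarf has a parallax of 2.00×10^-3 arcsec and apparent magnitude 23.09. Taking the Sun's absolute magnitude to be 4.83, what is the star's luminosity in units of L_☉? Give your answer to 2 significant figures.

L/L_☉ ≈ 1.2×10^-4

d = 1/p = 1/2.00×10^-3″ = 500.0 pc
M = m − 5 log₁₀ d + 5 = 23.09 − 5·2.6990 + 5 = 14.595
M − M_☉ = 14.595 − 4.83 = 9.765
L/L_☉ = 10^(−0.4 × 9.765) = 1.241×10^-4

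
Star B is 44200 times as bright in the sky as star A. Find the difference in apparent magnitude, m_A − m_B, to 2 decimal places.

m_A − m_B ≈ 11.61

Pogson: Δm = −2.5 log₁₀(ratio) = −2.5 log₁₀(44200) = −2.5 × 4.6454 = -11.614
Star B is brighter so has the smaller magnitude: m_A − m_B is positive.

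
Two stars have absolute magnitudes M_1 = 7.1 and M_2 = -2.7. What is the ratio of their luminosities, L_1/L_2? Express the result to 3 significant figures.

ΔM = M_1 − M_2 = 9.8
L_1/L_2 = 10^(−0.4 ΔM) = 10^-3.920 = 1.202×10^-4

L_1/L_2 ≈ 1.20×10^-4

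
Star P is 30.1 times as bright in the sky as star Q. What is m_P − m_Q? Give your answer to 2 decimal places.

m_P − m_Q ≈ -3.70

Pogson: Δm = −2.5 log₁₀(ratio) = −2.5 log₁₀(30.1) = −2.5 × 1.4786 = -3.696
Star P is brighter, so it has the smaller magnitude: the difference is negative.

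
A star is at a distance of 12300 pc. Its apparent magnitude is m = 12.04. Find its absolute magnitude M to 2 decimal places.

M ≈ -3.41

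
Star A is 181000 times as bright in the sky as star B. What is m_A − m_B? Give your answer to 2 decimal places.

Pogson: Δm = −2.5 log₁₀(ratio) = −2.5 log₁₀(181000) = −2.5 × 5.2577 = -13.144
Star A is brighter, so it has the smaller magnitude: the difference is negative.

m_A − m_B ≈ -13.14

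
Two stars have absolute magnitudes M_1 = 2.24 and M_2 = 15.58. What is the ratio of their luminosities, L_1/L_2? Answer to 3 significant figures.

L_1/L_2 ≈ 217000

ΔM = M_1 − M_2 = -13.34
L_1/L_2 = 10^(−0.4 ΔM) = 10^5.336 = 216800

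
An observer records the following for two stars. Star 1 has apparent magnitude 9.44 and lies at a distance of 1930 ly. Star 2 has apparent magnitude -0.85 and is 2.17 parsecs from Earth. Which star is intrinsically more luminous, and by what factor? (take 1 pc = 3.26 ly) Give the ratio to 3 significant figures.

Star 1: d = 1930 ly / 3.26 = 592.0 pc
Star 1: M = m − 5 log₁₀ d + 5 = 9.44 − 5·2.7723 + 5 = 0.578
Star 2: M = m − 5 log₁₀ d + 5 = -0.85 − 5·0.3365 + 5 = 2.468
ΔM = M_1 − M_2 = 0.578 − (2.468) = -1.889; smaller M is more luminous → Star 1.
L ratio = 10^(0.4 |ΔM|) = 10^0.756 = 5.698

Star 1 is more luminous, by a factor of 5.70.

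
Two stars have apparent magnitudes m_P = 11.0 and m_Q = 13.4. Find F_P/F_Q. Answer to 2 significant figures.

F_P/F_Q ≈ 9.1

Magnitude difference = -2.4
Flux ratio = 10^(−0.4 Δm) = 10^(−0.4 × -2.4) = 10^0.960 = 9.120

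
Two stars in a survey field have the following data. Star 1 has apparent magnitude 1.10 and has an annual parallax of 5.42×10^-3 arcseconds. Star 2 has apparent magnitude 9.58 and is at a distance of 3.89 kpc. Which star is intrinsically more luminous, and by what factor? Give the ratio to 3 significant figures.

Star 1 is more luminous, by a factor of 5.55.

Star 1: d = 1/p = 1/5.42×10^-3″ = 184.5 pc
Star 1: M = m − 5 log₁₀ d + 5 = 1.10 − 5·2.2660 + 5 = -5.230
Star 2: d = 3.89 kpc = 3890 pc
Star 2: M = m − 5 log₁₀ d + 5 = 9.58 − 5·3.5899 + 5 = -3.370
ΔM = M_1 − M_2 = -5.230 − (-3.370) = -1.860; smaller M is more luminous → Star 1.
L ratio = 10^(0.4 |ΔM|) = 10^0.744 = 5.548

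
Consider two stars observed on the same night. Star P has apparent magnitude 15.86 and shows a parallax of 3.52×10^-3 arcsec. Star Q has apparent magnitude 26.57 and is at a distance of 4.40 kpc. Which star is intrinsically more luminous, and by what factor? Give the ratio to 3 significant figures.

Star P is more luminous, by a factor of 80.2.

Star P: d = 1/p = 1/3.52×10^-3″ = 284.1 pc
Star P: M = m − 5 log₁₀ d + 5 = 15.86 − 5·2.4535 + 5 = 8.593
Star Q: d = 4.40 kpc = 4400 pc
Star Q: M = m − 5 log₁₀ d + 5 = 26.57 − 5·3.6435 + 5 = 13.353
ΔM = M_P − M_Q = 8.593 − (13.353) = -4.760; smaller M is more luminous → Star P.
L ratio = 10^(0.4 |ΔM|) = 10^1.904 = 80.17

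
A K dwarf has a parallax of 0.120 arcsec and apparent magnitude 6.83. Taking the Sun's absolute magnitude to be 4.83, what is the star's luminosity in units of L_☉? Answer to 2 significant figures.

d = 1/p = 1/0.120″ = 8.333 pc
M = m − 5 log₁₀ d + 5 = 6.83 − 5·0.9208 + 5 = 7.226
M − M_☉ = 7.226 − 4.83 = 2.396
L/L_☉ = 10^(−0.4 × 2.396) = 0.1101

L/L_☉ ≈ 0.11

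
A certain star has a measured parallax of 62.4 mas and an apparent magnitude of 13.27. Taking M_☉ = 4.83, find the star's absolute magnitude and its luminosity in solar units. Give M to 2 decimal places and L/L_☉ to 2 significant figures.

M ≈ 12.25; L/L_☉ ≈ 1.1×10^-3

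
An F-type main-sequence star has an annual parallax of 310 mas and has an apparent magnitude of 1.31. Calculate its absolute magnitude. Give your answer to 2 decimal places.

p = 310 mas = 0.310″ → d = 1/p = 3.226 pc
5 log₁₀(d/10 pc) = 5 log₁₀(3.226) − 5 = -2.457
M = m − 5 log₁₀(d/10) = 1.31 + 2.457 = 3.767

M ≈ 3.77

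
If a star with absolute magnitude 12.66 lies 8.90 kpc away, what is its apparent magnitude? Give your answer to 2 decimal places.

d = 8.90 kpc = 8900 pc
m = M + 5 log₁₀ d − 5 = 12.66 + 5·3.9494 − 5 = 27.407

m ≈ 27.41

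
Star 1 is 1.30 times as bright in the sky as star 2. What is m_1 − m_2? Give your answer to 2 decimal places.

m_1 − m_2 ≈ -0.28

Pogson: Δm = −2.5 log₁₀(ratio) = −2.5 log₁₀(1.30) = −2.5 × 0.1139 = -0.285
Star 1 is brighter, so it has the smaller magnitude: the difference is negative.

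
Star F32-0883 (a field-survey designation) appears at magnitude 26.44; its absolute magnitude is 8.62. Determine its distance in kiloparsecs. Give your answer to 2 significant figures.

Distance modulus: m − M = 26.44 − (8.62) = 17.820
m − M = 5 log₁₀ d − 5
log₁₀ d = (m − M)/5 + 1 = 4.5640
d = 10^4.5640 = 36640 pc
= 36.64 kpc

d ≈ 37 kpc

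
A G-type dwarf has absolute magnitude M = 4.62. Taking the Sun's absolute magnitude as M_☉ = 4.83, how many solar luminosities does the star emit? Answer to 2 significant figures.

L/L_☉ ≈ 1.2

M − M_☉ = 4.62 − 4.83 = -0.210
L/L_☉ = 10^(−0.4 (M − M_☉)) = 10^0.084 = 1.213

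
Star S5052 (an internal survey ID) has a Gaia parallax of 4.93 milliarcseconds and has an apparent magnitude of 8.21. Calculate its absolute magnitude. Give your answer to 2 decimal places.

p = 4.93 mas = 4.93×10^-3″ → d = 1/p = 202.8 pc
5 log₁₀(d/10 pc) = 5 log₁₀(202.8) − 5 = 6.536
M = m − 5 log₁₀(d/10) = 8.21 − 6.536 = 1.674

M ≈ 1.67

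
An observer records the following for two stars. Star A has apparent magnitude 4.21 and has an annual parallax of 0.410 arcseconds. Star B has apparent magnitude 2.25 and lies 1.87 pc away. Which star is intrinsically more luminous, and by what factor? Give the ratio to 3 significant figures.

Star B is more luminous, by a factor of 3.57.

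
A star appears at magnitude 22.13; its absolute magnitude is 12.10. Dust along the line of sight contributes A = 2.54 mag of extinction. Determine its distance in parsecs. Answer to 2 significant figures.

m − M = 5 log₁₀(d/10 pc) + A  ⇒  22.13 − (12.10) − 2.54 = 5 log₁₀(d/10)
7.490 = 5 log₁₀(d/10)
log₁₀ d = (m − M − A)/5 + 1 = 2.4980
d = 10^2.4980 = 314.8 pc

d ≈ 310 pc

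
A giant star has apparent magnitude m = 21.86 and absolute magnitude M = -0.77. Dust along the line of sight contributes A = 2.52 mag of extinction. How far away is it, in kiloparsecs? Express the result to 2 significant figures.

m − M = 5 log₁₀(d/10 pc) + A  ⇒  21.86 − (-0.77) − 2.52 = 5 log₁₀(d/10)
20.110 = 5 log₁₀(d/10)
log₁₀ d = (m − M − A)/5 + 1 = 5.0220
d = 10^5.0220 = 105200 pc
= 105.2 kpc

d ≈ 110 kpc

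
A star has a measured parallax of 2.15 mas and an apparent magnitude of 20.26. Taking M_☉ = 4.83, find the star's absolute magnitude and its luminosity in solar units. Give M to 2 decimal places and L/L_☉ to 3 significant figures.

d = 1/p = 1000/2.15 mas = 465.1 pc
M = m − 5 log₁₀ d + 5 = 20.26 − 5·2.6676 + 5 = 11.922
M − M_☉ = 11.922 − 4.83 = 7.092
L/L_☉ = 10^(−0.4 × 7.092) = 1.456×10^-3

M ≈ 11.92; L/L_☉ ≈ 1.46×10^-3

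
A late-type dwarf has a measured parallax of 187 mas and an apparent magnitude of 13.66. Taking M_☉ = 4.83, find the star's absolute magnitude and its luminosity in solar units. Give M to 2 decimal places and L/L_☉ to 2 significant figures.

M ≈ 15.02; L/L_☉ ≈ 8.4×10^-5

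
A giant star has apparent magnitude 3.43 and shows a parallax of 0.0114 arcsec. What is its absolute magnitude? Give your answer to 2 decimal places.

d = 1/p = 1/0.0114″ = 87.72 pc
5 log₁₀(d/10 pc) = 5 log₁₀(87.72) − 5 = 4.715
M = m − 5 log₁₀(d/10) = 3.43 − 4.715 = -1.285

M ≈ -1.29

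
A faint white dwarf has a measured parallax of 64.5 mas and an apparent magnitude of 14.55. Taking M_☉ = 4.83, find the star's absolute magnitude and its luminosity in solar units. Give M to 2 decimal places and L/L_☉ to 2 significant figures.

d = 1/p = 1000/64.5 mas = 15.50 pc
M = m − 5 log₁₀ d + 5 = 14.55 − 5·1.1904 + 5 = 13.598
M − M_☉ = 13.598 − 4.83 = 8.768
L/L_☉ = 10^(−0.4 × 8.768) = 3.111×10^-4

M ≈ 13.60; L/L_☉ ≈ 3.1×10^-4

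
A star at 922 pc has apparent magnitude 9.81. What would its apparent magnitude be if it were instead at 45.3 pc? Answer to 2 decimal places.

m ≈ 3.27

Flux ∝ 1/d², so Δm = 5 log₁₀(d₂/d₁) = 5 log₁₀(45.3/922) = -6.543
m₂ = m₁ + Δm = 9.81 + (-6.543) = 3.267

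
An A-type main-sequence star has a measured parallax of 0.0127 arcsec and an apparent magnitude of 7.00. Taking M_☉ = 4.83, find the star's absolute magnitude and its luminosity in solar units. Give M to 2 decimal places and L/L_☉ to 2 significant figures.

M ≈ 2.52; L/L_☉ ≈ 8.4

d = 1/p = 1/0.0127″ = 78.74 pc
M = m − 5 log₁₀ d + 5 = 7.00 − 5·1.8962 + 5 = 2.519
M − M_☉ = 2.519 − 4.83 = -2.311
L/L_☉ = 10^(−0.4 × -2.311) = 8.402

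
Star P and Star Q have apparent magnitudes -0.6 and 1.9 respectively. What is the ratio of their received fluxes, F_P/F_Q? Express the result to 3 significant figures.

F_P/F_Q ≈ 10.0

Δm = -0.6 − (1.9) = -2.5
Flux ratio = 10^(−0.4 Δm) = 10^(−0.4 × -2.5) = 10^1.000 = 10.00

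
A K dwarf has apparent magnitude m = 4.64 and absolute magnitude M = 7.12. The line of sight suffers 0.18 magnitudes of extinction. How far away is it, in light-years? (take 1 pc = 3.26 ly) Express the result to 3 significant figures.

d ≈ 9.58 ly

m − M = 5 log₁₀(d/10 pc) + A  ⇒  4.64 − (7.12) − 0.18 = 5 log₁₀(d/10)
-2.660 = 5 log₁₀(d/10)
log₁₀ d = (m − M − A)/5 + 1 = 0.4680
d = 10^0.4680 = 2.938 pc
= 9.577 ly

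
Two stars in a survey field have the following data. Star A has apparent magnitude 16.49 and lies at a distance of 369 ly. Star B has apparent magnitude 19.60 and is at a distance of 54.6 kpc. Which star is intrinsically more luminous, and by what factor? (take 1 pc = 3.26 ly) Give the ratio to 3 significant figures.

Star B is more luminous, by a factor of 13300.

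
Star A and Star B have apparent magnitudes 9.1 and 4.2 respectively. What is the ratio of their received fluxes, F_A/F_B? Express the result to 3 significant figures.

F_A/F_B ≈ 0.0110

Magnitude difference = 4.9
Flux ratio = 10^(−0.4 Δm) = 10^(−0.4 × 4.9) = 10^-1.960 = 0.01096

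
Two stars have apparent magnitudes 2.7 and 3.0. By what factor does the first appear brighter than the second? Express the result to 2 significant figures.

Δm = 2.7 − (3.0) = -0.3
Flux ratio = 10^(−0.4 Δm) = 10^(−0.4 × -0.3) = 10^0.120 = 1.318

1.3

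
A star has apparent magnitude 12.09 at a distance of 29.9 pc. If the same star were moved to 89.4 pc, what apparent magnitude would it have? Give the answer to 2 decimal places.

Flux ∝ 1/d², so Δm = 5 log₁₀(d₂/d₁) = 5 log₁₀(89.4/29.9) = 2.378
m₂ = m₁ + Δm = 12.09 + (2.378) = 14.468

m ≈ 14.47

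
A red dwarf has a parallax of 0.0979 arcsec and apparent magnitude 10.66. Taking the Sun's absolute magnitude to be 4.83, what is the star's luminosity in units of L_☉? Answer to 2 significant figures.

L/L_☉ ≈ 4.9×10^-3

d = 1/p = 1/0.0979″ = 10.21 pc
M = m − 5 log₁₀ d + 5 = 10.66 − 5·1.0092 + 5 = 10.614
M − M_☉ = 10.614 − 4.83 = 5.784
L/L_☉ = 10^(−0.4 × 5.784) = 4.858×10^-3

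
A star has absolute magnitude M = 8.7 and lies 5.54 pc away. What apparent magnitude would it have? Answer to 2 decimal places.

m ≈ 7.42

m = M + 5 log₁₀ d − 5 = 8.7 + 5·0.7435 − 5 = 7.418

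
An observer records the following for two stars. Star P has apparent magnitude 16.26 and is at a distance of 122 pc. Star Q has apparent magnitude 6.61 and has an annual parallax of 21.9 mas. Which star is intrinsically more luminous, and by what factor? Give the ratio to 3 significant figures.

Star Q is more luminous, by a factor of 1010.

Star P: M = m − 5 log₁₀ d + 5 = 16.26 − 5·2.0864 + 5 = 10.828
Star Q: p = 21.9 mas = 0.0219″ → d = 1/p = 45.66 pc
Star Q: M = m − 5 log₁₀ d + 5 = 6.61 − 5·1.6596 + 5 = 3.312
ΔM = M_P − M_Q = 10.828 − (3.312) = 7.516; smaller M is more luminous → Star Q.
L ratio = 10^(0.4 |ΔM|) = 10^3.006 = 1015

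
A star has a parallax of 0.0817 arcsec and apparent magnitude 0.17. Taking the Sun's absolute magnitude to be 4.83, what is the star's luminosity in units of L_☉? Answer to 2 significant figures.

d = 1/p = 1/0.0817″ = 12.24 pc
M = m − 5 log₁₀ d + 5 = 0.17 − 5·1.0878 + 5 = -0.269
M − M_☉ = -0.269 − 4.83 = -5.099
L/L_☉ = 10^(−0.4 × -5.099) = 109.5

L/L_☉ ≈ 110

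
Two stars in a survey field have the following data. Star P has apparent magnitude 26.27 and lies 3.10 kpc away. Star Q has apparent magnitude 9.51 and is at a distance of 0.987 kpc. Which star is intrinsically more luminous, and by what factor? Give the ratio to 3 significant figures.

Star Q is more luminous, by a factor of 513000.

Star P: d = 3.10 kpc = 3100 pc
Star P: M = m − 5 log₁₀ d + 5 = 26.27 − 5·3.4914 + 5 = 13.813
Star Q: d = 0.987 kpc = 987.0 pc
Star Q: M = m − 5 log₁₀ d + 5 = 9.51 − 5·2.9943 + 5 = -0.462
ΔM = M_P − M_Q = 13.813 − (-0.462) = 14.275; smaller M is more luminous → Star Q.
L ratio = 10^(0.4 |ΔM|) = 10^5.710 = 512800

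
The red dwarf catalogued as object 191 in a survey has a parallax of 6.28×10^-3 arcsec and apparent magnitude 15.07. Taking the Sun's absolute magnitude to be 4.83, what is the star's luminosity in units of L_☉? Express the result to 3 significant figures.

d = 1/p = 1/6.28×10^-3″ = 159.2 pc
M = m − 5 log₁₀ d + 5 = 15.07 − 5·2.2020 + 5 = 9.060
M − M_☉ = 9.060 − 4.83 = 4.230
L/L_☉ = 10^(−0.4 × 4.230) = 0.02033

L/L_☉ ≈ 0.0203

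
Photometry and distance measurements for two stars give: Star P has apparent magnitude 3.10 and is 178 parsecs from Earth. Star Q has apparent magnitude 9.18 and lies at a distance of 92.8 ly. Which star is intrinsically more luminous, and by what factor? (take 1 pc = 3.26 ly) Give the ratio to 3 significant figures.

Star P is more luminous, by a factor of 10600.

Star P: M = m − 5 log₁₀ d + 5 = 3.10 − 5·2.2504 + 5 = -3.152
Star Q: d = 92.8 ly / 3.26 = 28.47 pc
Star Q: M = m − 5 log₁₀ d + 5 = 9.18 − 5·1.4543 + 5 = 6.908
ΔM = M_P − M_Q = -3.152 − (6.908) = -10.060; smaller M is more luminous → Star P.
L ratio = 10^(0.4 |ΔM|) = 10^4.024 = 10570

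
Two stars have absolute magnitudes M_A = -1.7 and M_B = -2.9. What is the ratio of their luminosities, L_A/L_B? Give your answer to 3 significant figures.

ΔM = M_A − M_B = 1.2
L_A/L_B = 10^(−0.4 ΔM) = 10^-0.480 = 0.3311

L_A/L_B ≈ 0.331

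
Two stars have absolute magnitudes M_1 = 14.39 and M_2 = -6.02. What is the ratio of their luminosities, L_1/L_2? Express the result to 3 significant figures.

L_1/L_2 ≈ 6.85×10^-9

ΔM = M_1 − M_2 = 20.41
L_1/L_2 = 10^(−0.4 ΔM) = 10^-8.164 = 6.855×10^-9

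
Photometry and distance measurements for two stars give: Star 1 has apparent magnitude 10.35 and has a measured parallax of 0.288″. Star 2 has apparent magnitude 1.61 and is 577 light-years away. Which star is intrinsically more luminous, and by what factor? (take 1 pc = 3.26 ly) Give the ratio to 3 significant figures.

Star 2 is more luminous, by a factor of 8.14×10^6.

Star 1: d = 1/p = 1/0.288″ = 3.472 pc
Star 1: M = m − 5 log₁₀ d + 5 = 10.35 − 5·0.5406 + 5 = 12.647
Star 2: d = 577 ly / 3.26 = 177.0 pc
Star 2: M = m − 5 log₁₀ d + 5 = 1.61 − 5·2.2480 + 5 = -4.630
ΔM = M_1 − M_2 = 12.647 − (-4.630) = 17.277; smaller M is more luminous → Star 2.
L ratio = 10^(0.4 |ΔM|) = 10^6.911 = 8.141×10^6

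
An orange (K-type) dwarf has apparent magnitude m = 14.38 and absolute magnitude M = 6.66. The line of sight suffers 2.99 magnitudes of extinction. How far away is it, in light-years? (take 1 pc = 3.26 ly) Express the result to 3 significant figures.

d ≈ 288 ly

m − M = 5 log₁₀(d/10 pc) + A  ⇒  14.38 − (6.66) − 2.99 = 5 log₁₀(d/10)
4.730 = 5 log₁₀(d/10)
log₁₀ d = (m − M − A)/5 + 1 = 1.9460
d = 10^1.9460 = 88.31 pc
= 287.9 ly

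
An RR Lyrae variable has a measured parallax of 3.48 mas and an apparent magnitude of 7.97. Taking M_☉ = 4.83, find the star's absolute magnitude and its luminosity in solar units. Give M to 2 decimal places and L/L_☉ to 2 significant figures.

d = 1/p = 1000/3.48 mas = 287.4 pc
M = m − 5 log₁₀ d + 5 = 7.97 − 5·2.4584 + 5 = 0.678
M − M_☉ = 0.678 − 4.83 = -4.152
L/L_☉ = 10^(−0.4 × -4.152) = 45.80

M ≈ 0.68; L/L_☉ ≈ 46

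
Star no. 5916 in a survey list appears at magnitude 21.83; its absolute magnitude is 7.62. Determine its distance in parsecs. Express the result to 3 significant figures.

d ≈ 6950 pc

μ = m − M = 14.210
m − M = 5 log₁₀ d − 5
log₁₀ d = (m − M)/5 + 1 = 3.8420
d = 10^3.8420 = 6950 pc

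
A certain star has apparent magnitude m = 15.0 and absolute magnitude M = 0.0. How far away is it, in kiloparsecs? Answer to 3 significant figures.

Distance modulus: m − M = 15.0 − (0.0) = 15.000
m − M = 5 log₁₀ d − 5
log₁₀ d = (m − M)/5 + 1 = 4.0000
d = 10^4.0000 = 10000 pc
= 10.00 kpc

d ≈ 10.0 kpc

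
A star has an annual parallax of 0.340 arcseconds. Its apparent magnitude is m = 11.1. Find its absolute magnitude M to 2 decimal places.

d = 1/p = 1/0.340″ = 2.941 pc
5 log₁₀(d/10 pc) = 5 log₁₀(2.941) − 5 = -2.657
M = m − 5 log₁₀(d/10) = 11.1 + 2.657 = 13.757

M ≈ 13.76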